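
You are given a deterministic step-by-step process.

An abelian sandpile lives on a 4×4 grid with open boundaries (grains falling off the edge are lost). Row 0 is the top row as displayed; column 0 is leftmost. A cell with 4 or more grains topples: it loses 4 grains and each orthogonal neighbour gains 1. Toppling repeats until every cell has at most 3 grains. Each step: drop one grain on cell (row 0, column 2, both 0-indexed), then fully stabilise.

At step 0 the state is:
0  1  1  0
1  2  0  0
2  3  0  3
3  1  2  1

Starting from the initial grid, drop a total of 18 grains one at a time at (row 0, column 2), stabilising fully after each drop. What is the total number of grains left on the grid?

[0] 0  1  1  0
1  2  0  0
2  3  0  3
3  1  2  1
[1] 0  1  2  0
1  2  0  0
2  3  0  3
3  1  2  1
[2] 0  1  3  0
1  2  0  0
2  3  0  3
3  1  2  1
[3] 0  2  0  1
1  2  1  0
2  3  0  3
3  1  2  1
[4] 0  2  1  1
1  2  1  0
2  3  0  3
3  1  2  1
[5] 0  2  2  1
1  2  1  0
2  3  0  3
3  1  2  1
[6] 0  2  3  1
1  2  1  0
2  3  0  3
3  1  2  1
[7] 0  3  0  2
1  2  2  0
2  3  0  3
3  1  2  1
[8] 0  3  1  2
1  2  2  0
2  3  0  3
3  1  2  1
[9] 0  3  2  2
1  2  2  0
2  3  0  3
3  1  2  1
[10] 0  3  3  2
1  2  2  0
2  3  0  3
3  1  2  1
[11] 1  0  1  3
1  3  3  0
2  3  0  3
3  1  2  1
[12] 1  0  2  3
1  3  3  0
2  3  0  3
3  1  2  1
[13] 1  0  3  3
1  3  3  0
2  3  0  3
3  1  2  1
[14] 1  2  2  0
2  1  1  2
3  0  2  3
3  2  2  1
[15] 1  2  3  0
2  1  1  2
3  0  2  3
3  2  2  1
[16] 1  3  0  1
2  1  2  2
3  0  2  3
3  2  2  1
[17] 1  3  1  1
2  1  2  2
3  0  2  3
3  2  2  1
[18] 1  3  2  1
2  1  2  2
3  0  2  3
3  2  2  1

30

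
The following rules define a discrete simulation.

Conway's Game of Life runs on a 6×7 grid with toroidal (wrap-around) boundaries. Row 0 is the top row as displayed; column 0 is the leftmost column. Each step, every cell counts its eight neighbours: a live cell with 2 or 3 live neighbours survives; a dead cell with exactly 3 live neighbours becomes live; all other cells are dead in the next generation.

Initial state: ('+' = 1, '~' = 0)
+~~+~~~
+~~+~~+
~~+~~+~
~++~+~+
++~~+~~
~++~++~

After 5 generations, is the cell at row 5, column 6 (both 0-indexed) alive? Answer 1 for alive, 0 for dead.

1

k=0  +~~+~~~
+~~+~~+
~~+~~+~
~++~+~+
++~~+~~
~++~++~
k=1  +~~+~+~
+++++~+
~~+~++~
~~+~+~+
~~~~+~+
~~+~+++
k=2  ~~~~~~~
+~~~~~~
~~~~~~~
~~~~+~+
+~~~+~+
+~~~~~~
k=3  ~~~~~~~
~~~~~~~
~~~~~~~
+~~~~~+
+~~~~~+
+~~~~~+
k=4  ~~~~~~~
~~~~~~~
~~~~~~~
+~~~~~+
~+~~~+~
+~~~~~+
k=5  ~~~~~~~
~~~~~~~
~~~~~~~
+~~~~~+
~+~~~+~
+~~~~~+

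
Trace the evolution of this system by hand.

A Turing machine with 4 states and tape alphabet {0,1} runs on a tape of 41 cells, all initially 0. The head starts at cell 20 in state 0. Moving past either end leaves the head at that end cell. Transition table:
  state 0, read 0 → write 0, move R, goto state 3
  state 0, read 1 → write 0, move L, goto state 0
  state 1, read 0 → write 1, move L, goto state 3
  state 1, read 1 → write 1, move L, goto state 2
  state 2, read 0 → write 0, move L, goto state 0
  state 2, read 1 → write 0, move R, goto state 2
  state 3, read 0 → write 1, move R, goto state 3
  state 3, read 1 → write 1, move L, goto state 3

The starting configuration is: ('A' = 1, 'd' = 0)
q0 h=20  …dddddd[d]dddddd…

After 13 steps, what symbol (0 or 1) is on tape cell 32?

1

gen 0: q0 h=20  …dddddd[d]dddddd…
gen 1: q3 h=21  …dddddd[d]dddddd…
gen 2: q3 h=22  …dddddA[d]dddddd…
gen 3: q3 h=23  …ddddAA[d]dddddd…
gen 4: q3 h=24  …dddAAA[d]dddddd…
gen 5: q3 h=25  …ddAAAA[d]dddddd…
gen 6: q3 h=26  …dAAAAA[d]dddddd…
gen 7: q3 h=27  …AAAAAA[d]dddddd…
gen 8: q3 h=28  …AAAAAA[d]dddddd…
gen 9: q3 h=29  …AAAAAA[d]dddddd…
gen 10: q3 h=30  …AAAAAA[d]dddddd…
gen 11: q3 h=31  …AAAAAA[d]dddddd…
gen 12: q3 h=32  …AAAAAA[d]dddddd…
gen 13: q3 h=33  …AAAAAA[d]dddddd…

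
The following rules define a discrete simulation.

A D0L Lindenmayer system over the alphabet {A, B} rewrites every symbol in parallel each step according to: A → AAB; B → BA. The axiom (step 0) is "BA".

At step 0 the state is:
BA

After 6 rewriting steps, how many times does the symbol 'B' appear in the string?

233

t=0: BA
t=1: BAAAB
t=2: BAAABAABAABBA
t=3: BAAABAABAABBAAABAABBAAABAABBABAAAB
t=4: BAAABAABAABBAAABAABBAAABAABBABAAABAABAABBAAABAABBABAAABAABAABBAAABAABBABAAABBAAABAABAABBA
t=5: BAAABAABAABBAAABAABBAAABAABBABAAABAABAABBAAABAABBABAAABAAB…BAABBABAAABBAAABAABAABBABAAABAABAABBAAABAABBAAABAABBABAAAB  (len 233)
t=6: BAAABAABAABBAAABAABBAAABAABBABAAABAABAABBAAABAABBABAAABAAB…AABAABAABBAAABAABBABAAABAABAABBAAABAABBABAAABBAAABAABAABBA  (len 610)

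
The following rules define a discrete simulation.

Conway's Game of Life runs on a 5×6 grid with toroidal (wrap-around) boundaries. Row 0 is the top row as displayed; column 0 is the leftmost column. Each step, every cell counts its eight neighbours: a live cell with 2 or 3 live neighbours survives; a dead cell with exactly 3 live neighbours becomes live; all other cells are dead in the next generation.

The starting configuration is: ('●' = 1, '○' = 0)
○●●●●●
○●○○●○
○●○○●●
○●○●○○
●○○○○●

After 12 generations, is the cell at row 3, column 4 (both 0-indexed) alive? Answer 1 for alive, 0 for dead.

t=0: ○●●●●●
○●○○●○
○●○○●●
○●○●○○
●○○○○●
t=1: ○●●●○○
○●○○○○
○●○●●●
○●●○○○
○○○○○●
t=2: ●●●○○○
○●○○○○
○●○●●○
○●●●○●
●○○●○○
t=3: ●○●○○○
○○○●○○
○●○●●○
○●○○○●
○○○●●●
t=4: ○○●○○●
○●○●●○
●○○●●○
○○○○○●
○●●●●●
t=5: ○○○○○●
●●○○○○
●○●●○○
○●○○○○
○●●●○●
t=6: ○○○○●●
●●●○○●
●○●○○○
○○○○●○
○●●○●○
t=7: ○○○○●○
○○●●●○
●○●●○○
○○●○○●
○○○○●○
t=8: ○○○○●●
○●●○●●
○○○○○●
○●●○●●
○○○●●●
t=9: ○○●○○○
○○○●○○
○○○○○○
○○●○○○
○○●○○○
t=10: ○○●●○○
○○○○○○
○○○○○○
○○○○○○
○●●●○○
t=11: ○●○●○○
○○○○○○
○○○○○○
○○●○○○
○●○●○○
t=12: ○○○○○○
○○○○○○
○○○○○○
○○●○○○
○●○●○○

0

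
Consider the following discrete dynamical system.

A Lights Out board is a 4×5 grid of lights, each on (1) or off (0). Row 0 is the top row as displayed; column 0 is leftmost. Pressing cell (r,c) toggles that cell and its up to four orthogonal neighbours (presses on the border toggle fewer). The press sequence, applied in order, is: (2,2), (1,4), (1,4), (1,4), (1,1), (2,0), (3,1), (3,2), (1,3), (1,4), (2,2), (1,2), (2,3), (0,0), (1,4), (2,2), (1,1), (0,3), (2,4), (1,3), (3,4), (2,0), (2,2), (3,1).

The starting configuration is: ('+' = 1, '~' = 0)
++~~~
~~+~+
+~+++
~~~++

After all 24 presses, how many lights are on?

gen 0: ++~~~
~~+~+
+~+++
~~~++
gen 1: ++~~~
~~~~+
++~~+
~~+++
gen 2: ++~~+
~~~+~
++~~~
~~+++
gen 3: ++~~~
~~~~+
++~~+
~~+++
gen 4: ++~~+
~~~+~
++~~~
~~+++
gen 5: +~~~+
++++~
+~~~~
~~+++
gen 6: +~~~+
~+++~
~+~~~
+~+++
gen 7: +~~~+
~+++~
~~~~~
~+~++
gen 8: +~~~+
~+++~
~~+~~
~~+~+
gen 9: +~~++
~+~~+
~~++~
~~+~+
gen 10: +~~+~
~+~+~
~~+++
~~+~+
gen 11: +~~+~
~+++~
~+~~+
~~~~+
gen 12: +~++~
~~~~~
~++~+
~~~~+
gen 13: +~++~
~~~+~
~+~+~
~~~++
gen 14: ~+++~
+~~+~
~+~+~
~~~++
gen 15: ~++++
+~~~+
~+~++
~~~++
gen 16: ~++++
+~+~+
~~+~+
~~+++
gen 17: ~~+++
~+~~+
~++~+
~~+++
gen 18: ~~~~~
~+~++
~++~+
~~+++
gen 19: ~~~~~
~+~+~
~+++~
~~++~
gen 20: ~~~+~
~++~+
~++~~
~~++~
gen 21: ~~~+~
~++~+
~++~+
~~+~+
gen 22: ~~~+~
+++~+
+~+~+
+~+~+
gen 23: ~~~+~
++~~+
++~++
+~~~+
gen 24: ~~~+~
++~~+
+~~++
~++~+

10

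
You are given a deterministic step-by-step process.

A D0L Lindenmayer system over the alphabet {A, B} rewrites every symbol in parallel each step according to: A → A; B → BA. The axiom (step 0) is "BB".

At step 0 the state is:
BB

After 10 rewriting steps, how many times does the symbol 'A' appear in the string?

0) BB
1) BABA
2) BAABAA
3) BAAABAAA
4) BAAAABAAAA
5) BAAAAABAAAAA
6) BAAAAAABAAAAAA
7) BAAAAAAABAAAAAAA
8) BAAAAAAAABAAAAAAAA
9) BAAAAAAAAABAAAAAAAAA
10) BAAAAAAAAAABAAAAAAAAAA

20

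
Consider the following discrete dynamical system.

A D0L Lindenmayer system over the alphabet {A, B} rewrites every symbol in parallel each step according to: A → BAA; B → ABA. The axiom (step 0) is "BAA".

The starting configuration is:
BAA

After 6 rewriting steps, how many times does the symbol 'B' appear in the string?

729

k=0  BAA
k=1  ABABAABAA
k=2  BAAABABAAABABAABAAABABAABAA
k=3  ABABAABAABAAABABAAABABAABAABAAABABAAABABAABAAABABAABAABAAABABAAABABAABAAABABAABAA
k=4  BAAABABAAABABAABAAABABAABAAABABAABAABAAABABAAABABAABAABAAA…ABAABAAABABAAABABAABAAABABAABAABAAABABAAABABAABAAABABAABAA  (len 243)
k=5  ABABAABAABAAABABAAABABAABAABAAABABAAABABAABAAABABAABAABAAA…ABAABAAABABAAABABAABAAABABAABAABAAABABAAABABAABAAABABAABAA  (len 729)
k=6  BAAABABAAABABAABAAABABAABAAABABAABAABAAABABAAABABAABAABAAA…ABAABAAABABAAABABAABAAABABAABAABAAABABAAABABAABAAABABAABAA  (len 2187)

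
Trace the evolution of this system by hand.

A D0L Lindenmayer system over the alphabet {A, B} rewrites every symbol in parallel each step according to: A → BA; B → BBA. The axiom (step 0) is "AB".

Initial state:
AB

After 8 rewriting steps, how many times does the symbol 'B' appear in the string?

2584

0) AB
1) BABBA
2) BBABABBABBABA
3) BBABBABABBABABBABBABABBABBABABBABA
4) BBABBABABBABBABABBABABBABBABABBABABBABBABABBABBABABBABABBABBABABBABBABABBABABBABBABABBABA
5) BBABBABABBABBABABBABABBABBABABBABBABABBABABBABBABABBABABBA…ABBABABBABABBABBABABBABABBABBABABBABBABABBABABBABBABABBABA  (len 233)
6) BBABBABABBABBABABBABABBABBABABBABBABABBABABBABBABABBABABBA…ABBABABBABABBABBABABBABABBABBABABBABBABABBABABBABBABABBABA  (len 610)
7) BBABBABABBABBABABBABABBABBABABBABBABABBABABBABBABABBABABBA…ABBABABBABABBABBABABBABABBABBABABBABBABABBABABBABBABABBABA  (len 1597)
8) BBABBABABBABBABABBABABBABBABABBABBABABBABABBABBABABBABABBA…ABBABABBABABBABBABABBABABBABBABABBABBABABBABABBABBABABBABA  (len 4181)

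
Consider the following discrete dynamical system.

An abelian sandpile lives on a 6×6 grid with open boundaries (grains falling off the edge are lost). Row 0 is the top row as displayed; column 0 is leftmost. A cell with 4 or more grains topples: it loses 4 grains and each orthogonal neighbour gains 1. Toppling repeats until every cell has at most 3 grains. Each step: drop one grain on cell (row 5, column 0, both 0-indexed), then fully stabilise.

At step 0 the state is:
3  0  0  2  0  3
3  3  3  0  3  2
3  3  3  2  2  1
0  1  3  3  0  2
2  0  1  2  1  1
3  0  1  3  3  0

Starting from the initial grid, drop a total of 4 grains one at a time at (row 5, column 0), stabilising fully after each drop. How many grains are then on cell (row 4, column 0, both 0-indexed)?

3

0) 3  0  0  2  0  3
3  3  3  0  3  2
3  3  3  2  2  1
0  1  3  3  0  2
2  0  1  2  1  1
3  0  1  3  3  0
1) 3  0  0  2  0  3
3  3  3  0  3  2
3  3  3  2  2  1
0  1  3  3  0  2
3  0  1  2  1  1
0  1  1  3  3  0
2) 3  0  0  2  0  3
3  3  3  0  3  2
3  3  3  2  2  1
0  1  3  3  0  2
3  0  1  2  1  1
1  1  1  3  3  0
3) 3  0  0  2  0  3
3  3  3  0  3  2
3  3  3  2  2  1
0  1  3  3  0  2
3  0  1  2  1  1
2  1  1  3  3  0
4) 3  0  0  2  0  3
3  3  3  0  3  2
3  3  3  2  2  1
0  1  3  3  0  2
3  0  1  2  1  1
3  1  1  3  3  0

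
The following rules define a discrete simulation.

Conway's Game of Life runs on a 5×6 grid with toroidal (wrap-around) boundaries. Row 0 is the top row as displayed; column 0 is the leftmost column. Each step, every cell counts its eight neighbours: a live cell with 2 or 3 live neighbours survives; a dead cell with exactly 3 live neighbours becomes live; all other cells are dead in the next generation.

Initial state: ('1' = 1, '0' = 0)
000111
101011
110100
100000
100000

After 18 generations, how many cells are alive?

step 0: 000111
101011
110100
100000
100000
step 1: 010100
001000
001110
100001
100010
step 2: 011100
010010
011111
110000
110010
step 3: 000111
000001
000111
000000
000101
step 4: 100101
100000
000011
000101
000101
step 5: 100001
100000
100011
100101
001101
step 6: 110011
010010
010010
011100
011100
step 7: 000011
011110
110010
100010
000001
step 8: 101001
011000
100010
110010
100000
step 9: 101001
001100
101100
110000
000000
step 10: 011100
100011
100100
111000
000001
step 11: 011100
100011
001110
111001
000100
step 12: 111101
100001
001000
110001
000110
step 13: 011100
000111
000000
111111
000100
step 14: 000000
000110
010000
111111
000001
step 15: 000010
000000
010000
011111
011101
step 16: 001110
000000
110110
000001
010001
step 17: 001110
010001
100011
011001
101101
step 18: 000000
011000
001010
001000
100001

7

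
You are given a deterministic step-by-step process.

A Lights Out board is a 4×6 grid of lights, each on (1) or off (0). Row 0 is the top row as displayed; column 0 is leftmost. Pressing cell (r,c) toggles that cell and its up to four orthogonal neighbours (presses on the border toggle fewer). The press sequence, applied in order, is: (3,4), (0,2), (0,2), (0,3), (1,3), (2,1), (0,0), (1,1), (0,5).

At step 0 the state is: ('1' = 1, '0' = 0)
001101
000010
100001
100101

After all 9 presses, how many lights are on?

10

0) 001101
000010
100001
100101
1) 001101
000010
100011
100010
2) 010001
001010
100011
100010
3) 001101
000010
100011
100010
4) 000011
000110
100011
100010
5) 000111
001000
100111
100010
6) 000111
011000
011111
110010
7) 110111
111000
011111
110010
8) 100111
000000
001111
110010
9) 100100
000001
001111
110010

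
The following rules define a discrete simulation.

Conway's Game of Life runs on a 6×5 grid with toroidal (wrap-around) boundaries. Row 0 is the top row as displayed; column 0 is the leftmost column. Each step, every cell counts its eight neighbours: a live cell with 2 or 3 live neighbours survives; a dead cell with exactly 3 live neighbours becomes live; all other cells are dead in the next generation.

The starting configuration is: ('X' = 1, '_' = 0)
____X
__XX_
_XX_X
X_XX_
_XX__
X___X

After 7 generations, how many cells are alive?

gen 0: ____X
__XX_
_XX_X
X_XX_
_XX__
X___X
gen 1: X___X
XXX_X
X___X
X___X
__X__
XX_XX
gen 2: _____
_____
_____
XX_XX
__X__
_XXX_
gen 3: __X__
_____
X___X
XXXXX
_____
_XXX_
gen 4: _XXX_
_____
__X__
_XXX_
_____
_XXX_
gen 5: _X_X_
_X_X_
_XXX_
_XXX_
_____
_X_X_
gen 6: XX_XX
XX_XX
X___X
_X_X_
_X_X_
_____
gen 7: _X_X_
_____
_____
_X_X_
_____
_X_X_

6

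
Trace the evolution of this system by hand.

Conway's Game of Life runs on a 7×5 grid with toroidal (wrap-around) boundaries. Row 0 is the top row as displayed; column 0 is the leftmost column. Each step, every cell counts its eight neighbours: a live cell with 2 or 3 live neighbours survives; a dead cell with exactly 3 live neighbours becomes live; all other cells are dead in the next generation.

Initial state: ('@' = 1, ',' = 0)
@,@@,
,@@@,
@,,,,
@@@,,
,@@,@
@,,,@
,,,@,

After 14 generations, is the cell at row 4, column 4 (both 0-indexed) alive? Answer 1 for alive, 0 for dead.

1

step 0: @,@@,
,@@@,
@,,,,
@@@,,
,@@,@
@,,,@
,,,@,
step 1: ,,,,,
@,,@,
@,,@@
,,@@@
,,@,@
@@@,@
@@@@,
step 2: @,,@,
@,,@,
@@,,,
,@@,,
,,,,,
,,,,,
,,,@,
step 3: ,,@@,
@,@,,
@,,,@
@@@,,
,,,,,
,,,,,
,,,,@
step 4: ,@@@@
@,@,,
,,@@@
@@,,@
,@,,,
,,,,,
,,,@,
step 5: @@,,@
@,,,,
,,@,,
,@,,@
,@,,,
,,,,,
,,,@@
step 6: ,@,@,
@,,,@
@@,,,
@@@,,
@,,,,
,,,,,
,,,@@
step 7: ,,@@,
,,@,@
,,@,,
,,@,@
@,,,,
,,,,@
,,@@@
step 8: ,@,,,
,@@,,
,@@,,
,@,@,
@,,@@
@,,,@
,,@,@
step 9: @@,@,
@,,,,
@,,@,
,@,@,
,@@@,
,@,,,
,@,@@
step 10: ,@,@,
@,@,,
@@@,,
@@,@,
@@,@,
,@,,@
,@,@@
step 11: ,@,@,
@,,@@
,,,@,
,,,@,
,,,@,
,@,,,
,@,@@
step 12: ,@,,,
@,,@,
,,@@,
,,@@@
,,@,,
@,,@@
,@,@@
step 13: ,@,@,
,@,@@
,@,,,
,@,,@
@@@,,
@@,,,
,@,@,
step 14: ,@,@,
,@,@@
,@,@@
,,,,,
,,@,@
,,,,@
,@,,@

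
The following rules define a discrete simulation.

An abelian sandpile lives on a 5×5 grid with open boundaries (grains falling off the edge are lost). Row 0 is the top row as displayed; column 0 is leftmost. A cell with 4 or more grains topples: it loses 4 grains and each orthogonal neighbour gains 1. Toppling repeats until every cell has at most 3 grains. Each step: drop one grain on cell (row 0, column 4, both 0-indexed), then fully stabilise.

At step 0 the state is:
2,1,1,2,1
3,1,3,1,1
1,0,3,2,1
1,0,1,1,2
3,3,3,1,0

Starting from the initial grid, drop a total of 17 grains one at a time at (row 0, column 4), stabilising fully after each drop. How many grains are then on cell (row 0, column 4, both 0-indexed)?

0

gen 0: 2,1,1,2,1
3,1,3,1,1
1,0,3,2,1
1,0,1,1,2
3,3,3,1,0
gen 1: 2,1,1,2,2
3,1,3,1,1
1,0,3,2,1
1,0,1,1,2
3,3,3,1,0
gen 2: 2,1,1,2,3
3,1,3,1,1
1,0,3,2,1
1,0,1,1,2
3,3,3,1,0
gen 3: 2,1,1,3,0
3,1,3,1,2
1,0,3,2,1
1,0,1,1,2
3,3,3,1,0
gen 4: 2,1,1,3,1
3,1,3,1,2
1,0,3,2,1
1,0,1,1,2
3,3,3,1,0
gen 5: 2,1,1,3,2
3,1,3,1,2
1,0,3,2,1
1,0,1,1,2
3,3,3,1,0
gen 6: 2,1,1,3,3
3,1,3,1,2
1,0,3,2,1
1,0,1,1,2
3,3,3,1,0
gen 7: 2,1,2,0,1
3,1,3,2,3
1,0,3,2,1
1,0,1,1,2
3,3,3,1,0
gen 8: 2,1,2,0,2
3,1,3,2,3
1,0,3,2,1
1,0,1,1,2
3,3,3,1,0
gen 9: 2,1,2,0,3
3,1,3,2,3
1,0,3,2,1
1,0,1,1,2
3,3,3,1,0
gen 10: 2,1,2,1,1
3,1,3,3,0
1,0,3,2,2
1,0,1,1,2
3,3,3,1,0
gen 11: 2,1,2,1,2
3,1,3,3,0
1,0,3,2,2
1,0,1,1,2
3,3,3,1,0
gen 12: 2,1,2,1,3
3,1,3,3,0
1,0,3,2,2
1,0,1,1,2
3,3,3,1,0
gen 13: 2,1,2,2,0
3,1,3,3,1
1,0,3,2,2
1,0,1,1,2
3,3,3,1,0
gen 14: 2,1,2,2,1
3,1,3,3,1
1,0,3,2,2
1,0,1,1,2
3,3,3,1,0
gen 15: 2,1,2,2,2
3,1,3,3,1
1,0,3,2,2
1,0,1,1,2
3,3,3,1,0
gen 16: 2,1,2,2,3
3,1,3,3,1
1,0,3,2,2
1,0,1,1,2
3,3,3,1,0
gen 17: 2,1,2,3,0
3,1,3,3,2
1,0,3,2,2
1,0,1,1,2
3,3,3,1,0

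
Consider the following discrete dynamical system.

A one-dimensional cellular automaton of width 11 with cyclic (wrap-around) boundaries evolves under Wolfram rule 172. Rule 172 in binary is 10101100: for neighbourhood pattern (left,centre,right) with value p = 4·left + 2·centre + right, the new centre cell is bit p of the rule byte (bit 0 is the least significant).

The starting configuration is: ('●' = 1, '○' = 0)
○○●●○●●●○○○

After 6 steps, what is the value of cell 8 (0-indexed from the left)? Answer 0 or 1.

step 0: ○○●●○●●●○○○
step 1: ○○●○●●●○○○○
step 2: ○○●●●●○○○○○
step 3: ○○●●●○○○○○○
step 4: ○○●●○○○○○○○
step 5: ○○●○○○○○○○○
step 6: ○○●○○○○○○○○

0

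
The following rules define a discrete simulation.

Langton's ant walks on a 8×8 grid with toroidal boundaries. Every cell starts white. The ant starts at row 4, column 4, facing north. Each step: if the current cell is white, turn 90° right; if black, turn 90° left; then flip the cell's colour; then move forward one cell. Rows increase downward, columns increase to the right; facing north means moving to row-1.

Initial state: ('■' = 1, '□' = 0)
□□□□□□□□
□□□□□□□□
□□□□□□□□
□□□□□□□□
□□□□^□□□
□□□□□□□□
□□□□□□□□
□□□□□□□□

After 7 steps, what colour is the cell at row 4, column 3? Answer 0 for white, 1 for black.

1

step 0: □□□□□□□□
□□□□□□□□
□□□□□□□□
□□□□□□□□
□□□□^□□□
□□□□□□□□
□□□□□□□□
□□□□□□□□
step 1: □□□□□□□□
□□□□□□□□
□□□□□□□□
□□□□□□□□
□□□□■>□□
□□□□□□□□
□□□□□□□□
□□□□□□□□
step 2: □□□□□□□□
□□□□□□□□
□□□□□□□□
□□□□□□□□
□□□□■■□□
□□□□□v□□
□□□□□□□□
□□□□□□□□
step 3: □□□□□□□□
□□□□□□□□
□□□□□□□□
□□□□□□□□
□□□□■■□□
□□□□<■□□
□□□□□□□□
□□□□□□□□
step 4: □□□□□□□□
□□□□□□□□
□□□□□□□□
□□□□□□□□
□□□□^■□□
□□□□■■□□
□□□□□□□□
□□□□□□□□
step 5: □□□□□□□□
□□□□□□□□
□□□□□□□□
□□□□□□□□
□□□<□■□□
□□□□■■□□
□□□□□□□□
□□□□□□□□
step 6: □□□□□□□□
□□□□□□□□
□□□□□□□□
□□□^□□□□
□□□■□■□□
□□□□■■□□
□□□□□□□□
□□□□□□□□
step 7: □□□□□□□□
□□□□□□□□
□□□□□□□□
□□□■>□□□
□□□■□■□□
□□□□■■□□
□□□□□□□□
□□□□□□□□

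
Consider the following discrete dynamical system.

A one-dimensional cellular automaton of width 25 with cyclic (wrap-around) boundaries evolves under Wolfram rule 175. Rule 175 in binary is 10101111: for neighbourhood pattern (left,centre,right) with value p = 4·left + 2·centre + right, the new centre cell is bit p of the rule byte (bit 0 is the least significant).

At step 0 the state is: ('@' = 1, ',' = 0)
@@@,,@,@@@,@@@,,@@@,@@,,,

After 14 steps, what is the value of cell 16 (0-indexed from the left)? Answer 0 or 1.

1

gen 0: @@@,,@,@@@,@@@,,@@@,@@,,,
gen 1: @@,,@@@@@,@@@,,@@@,@@,,@@
gen 2: @,,@@@@@,@@@,,@@@,@@,,@@@
gen 3: ,,@@@@@,@@@,,@@@,@@,,@@@@
gen 4: ,@@@@@,@@@,,@@@,@@,,@@@@,
gen 5: @@@@@,@@@,,@@@,@@,,@@@@,,
gen 6: @@@@,@@@,,@@@,@@,,@@@@,,@
gen 7: @@@,@@@,,@@@,@@,,@@@@,,@@
gen 8: @@,@@@,,@@@,@@,,@@@@,,@@@
gen 9: @,@@@,,@@@,@@,,@@@@,,@@@@
gen 10: ,@@@,,@@@,@@,,@@@@,,@@@@@
gen 11: @@@,,@@@,@@,,@@@@,,@@@@@,
gen 12: @@,,@@@,@@,,@@@@,,@@@@@,@
gen 13: @,,@@@,@@,,@@@@,,@@@@@,@@
gen 14: ,,@@@,@@,,@@@@,,@@@@@,@@@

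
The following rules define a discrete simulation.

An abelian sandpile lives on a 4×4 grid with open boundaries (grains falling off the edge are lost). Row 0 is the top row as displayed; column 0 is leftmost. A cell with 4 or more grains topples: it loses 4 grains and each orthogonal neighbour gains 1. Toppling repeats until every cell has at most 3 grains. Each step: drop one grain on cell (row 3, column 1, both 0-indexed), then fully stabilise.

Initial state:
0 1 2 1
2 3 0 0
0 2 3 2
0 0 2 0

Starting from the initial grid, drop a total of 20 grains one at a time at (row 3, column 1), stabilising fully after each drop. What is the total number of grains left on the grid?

28

t=0: 0 1 2 1
2 3 0 0
0 2 3 2
0 0 2 0
t=1: 0 1 2 1
2 3 0 0
0 2 3 2
0 1 2 0
t=2: 0 1 2 1
2 3 0 0
0 2 3 2
0 2 2 0
t=3: 0 1 2 1
2 3 0 0
0 2 3 2
0 3 2 0
t=4: 0 1 2 1
2 3 0 0
0 3 3 2
1 0 3 0
t=5: 0 1 2 1
2 3 0 0
0 3 3 2
1 1 3 0
t=6: 0 1 2 1
2 3 0 0
0 3 3 2
1 2 3 0
t=7: 0 1 2 1
2 3 0 0
0 3 3 2
1 3 3 0
t=8: 0 2 2 1
3 0 2 0
1 2 1 3
2 2 1 1
t=9: 0 2 2 1
3 0 2 0
1 2 1 3
2 3 1 1
t=10: 0 2 2 1
3 0 2 0
1 3 1 3
3 0 2 1
t=11: 0 2 2 1
3 0 2 0
1 3 1 3
3 1 2 1
t=12: 0 2 2 1
3 0 2 0
1 3 1 3
3 2 2 1
t=13: 0 2 2 1
3 0 2 0
1 3 1 3
3 3 2 1
t=14: 0 2 2 1
3 1 2 0
3 0 2 3
0 2 3 1
t=15: 0 2 2 1
3 1 2 0
3 0 2 3
0 3 3 1
t=16: 0 2 2 1
3 1 2 0
3 1 3 3
1 1 0 2
t=17: 0 2 2 1
3 1 2 0
3 1 3 3
1 2 0 2
t=18: 0 2 2 1
3 1 2 0
3 1 3 3
1 3 0 2
t=19: 0 2 2 1
3 1 2 0
3 2 3 3
2 0 1 2
t=20: 0 2 2 1
3 1 2 0
3 2 3 3
2 1 1 2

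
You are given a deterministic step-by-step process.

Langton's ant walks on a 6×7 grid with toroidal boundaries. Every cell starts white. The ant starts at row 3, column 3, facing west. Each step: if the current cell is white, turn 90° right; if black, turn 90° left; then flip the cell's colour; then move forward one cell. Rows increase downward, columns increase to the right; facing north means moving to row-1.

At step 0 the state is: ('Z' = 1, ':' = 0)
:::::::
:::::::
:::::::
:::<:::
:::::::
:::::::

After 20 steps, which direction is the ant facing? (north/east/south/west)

east

step 0: :::::::
:::::::
:::::::
:::<:::
:::::::
:::::::
step 1: :::::::
:::::::
:::^:::
:::Z:::
:::::::
:::::::
step 2: :::::::
:::::::
:::Z>::
:::Z:::
:::::::
:::::::
step 3: :::::::
:::::::
:::ZZ::
:::Zv::
:::::::
:::::::
step 4: :::::::
:::::::
:::ZZ::
:::<Z::
:::::::
:::::::
step 5: :::::::
:::::::
:::ZZ::
::::Z::
:::v:::
:::::::
step 6: :::::::
:::::::
:::ZZ::
::::Z::
::<Z:::
:::::::
step 7: :::::::
:::::::
:::ZZ::
::^:Z::
::ZZ:::
:::::::
step 8: :::::::
:::::::
:::ZZ::
::Z>Z::
::ZZ:::
:::::::
step 9: :::::::
:::::::
:::ZZ::
::ZZZ::
::Zv:::
:::::::
step 10: :::::::
:::::::
:::ZZ::
::ZZZ::
::Z:>::
:::::::
step 11: :::::::
:::::::
:::ZZ::
::ZZZ::
::Z:Z::
::::v::
step 12: :::::::
:::::::
:::ZZ::
::ZZZ::
::Z:Z::
:::<Z::
step 13: :::::::
:::::::
:::ZZ::
::ZZZ::
::Z^Z::
:::ZZ::
step 14: :::::::
:::::::
:::ZZ::
::ZZZ::
::ZZ>::
:::ZZ::
step 15: :::::::
:::::::
:::ZZ::
::ZZ^::
::ZZ:::
:::ZZ::
step 16: :::::::
:::::::
:::ZZ::
::Z<:::
::ZZ:::
:::ZZ::
step 17: :::::::
:::::::
:::ZZ::
::Z::::
::Zv:::
:::ZZ::
step 18: :::::::
:::::::
:::ZZ::
::Z::::
::Z:>::
:::ZZ::
step 19: :::::::
:::::::
:::ZZ::
::Z::::
::Z:Z::
:::Zv::
step 20: :::::::
:::::::
:::ZZ::
::Z::::
::Z:Z::
:::Z:>:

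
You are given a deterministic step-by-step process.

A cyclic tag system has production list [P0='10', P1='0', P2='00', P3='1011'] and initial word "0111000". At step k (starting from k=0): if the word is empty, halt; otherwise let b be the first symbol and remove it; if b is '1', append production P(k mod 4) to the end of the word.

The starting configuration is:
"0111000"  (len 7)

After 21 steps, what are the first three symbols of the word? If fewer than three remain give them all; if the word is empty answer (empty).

[0] "0111000"  (len 7)
[1] "111000"  (len 6)
[2] "110000"  (len 6)
[3] "1000000"  (len 7)
[4] "0000001011"  (len 10)
[5] "000001011"  (len 9)
[6] "00001011"  (len 8)
[7] "0001011"  (len 7)
[8] "001011"  (len 6)
[9] "01011"  (len 5)
[10] "1011"  (len 4)
[11] "01100"  (len 5)
[12] "1100"  (len 4)
[13] "10010"  (len 5)
[14] "00100"  (len 5)
[15] "0100"  (len 4)
[16] "100"  (len 3)
[17] "0010"  (len 4)
[18] "010"  (len 3)
[19] "10"  (len 2)
[20] "01011"  (len 5)
[21] "1011"  (len 4)

101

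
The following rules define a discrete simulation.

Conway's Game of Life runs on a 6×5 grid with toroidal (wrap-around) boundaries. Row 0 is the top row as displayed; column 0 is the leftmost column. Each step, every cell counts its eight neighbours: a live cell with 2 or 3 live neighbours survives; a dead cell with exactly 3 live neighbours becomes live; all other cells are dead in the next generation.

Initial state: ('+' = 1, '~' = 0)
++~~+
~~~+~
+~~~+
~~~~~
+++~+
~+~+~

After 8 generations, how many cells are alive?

t=0: ++~~+
~~~+~
+~~~+
~~~~~
+++~+
~+~+~
t=1: ++~++
~+~+~
~~~~+
~~~+~
+++++
~~~+~
t=2: ++~+~
~+~+~
~~+++
~+~~~
++~~~
~~~~~
t=3: ++~~+
~+~~~
++~++
~+~++
++~~~
~~+~+
t=4: ~++++
~~~+~
~+~+~
~~~+~
~+~~~
~~+++
t=5: ++~~~
++~~~
~~~++
~~~~~
~~~~+
~~~~+
t=6: ~+~~+
~++~~
+~~~+
~~~++
~~~~~
~~~~+
t=7: ~+++~
~++++
+++~+
+~~++
~~~++
+~~~~
t=8: ~~~~~
~~~~~
~~~~~
~~~~~
~~~+~
++~~~

3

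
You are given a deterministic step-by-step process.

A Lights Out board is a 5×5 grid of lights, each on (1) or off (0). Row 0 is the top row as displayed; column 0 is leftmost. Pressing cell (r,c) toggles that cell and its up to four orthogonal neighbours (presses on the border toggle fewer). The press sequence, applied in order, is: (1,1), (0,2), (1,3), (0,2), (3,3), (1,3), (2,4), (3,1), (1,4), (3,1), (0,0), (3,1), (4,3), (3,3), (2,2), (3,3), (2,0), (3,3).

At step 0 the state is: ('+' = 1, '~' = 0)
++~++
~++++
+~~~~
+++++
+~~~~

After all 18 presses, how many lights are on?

13

gen 0: ++~++
~++++
+~~~~
+++++
+~~~~
gen 1: +~~++
+~~++
++~~~
+++++
+~~~~
gen 2: +++~+
+~+++
++~~~
+++++
+~~~~
gen 3: +++++
+~~~~
++~+~
+++++
+~~~~
gen 4: +~~~+
+~+~~
++~+~
+++++
+~~~~
gen 5: +~~~+
+~+~~
++~~~
++~~~
+~~+~
gen 6: +~~++
+~~++
++~+~
++~~~
+~~+~
gen 7: +~~++
+~~+~
++~~+
++~~+
+~~+~
gen 8: +~~++
+~~+~
+~~~+
~~+~+
++~+~
gen 9: +~~+~
+~~~+
+~~~~
~~+~+
++~+~
gen 10: +~~+~
+~~~+
++~~~
++~~+
+~~+~
gen 11: ~+~+~
~~~~+
++~~~
++~~+
+~~+~
gen 12: ~+~+~
~~~~+
+~~~~
~~+~+
++~+~
gen 13: ~+~+~
~~~~+
+~~~~
~~+++
+++~+
gen 14: ~+~+~
~~~~+
+~~+~
~~~~~
+++++
gen 15: ~+~+~
~~+~+
+++~~
~~+~~
+++++
gen 16: ~+~+~
~~+~+
++++~
~~~++
+++~+
gen 17: ~+~+~
+~+~+
~~++~
+~~++
+++~+
gen 18: ~+~+~
+~+~+
~~+~~
+~+~~
+++++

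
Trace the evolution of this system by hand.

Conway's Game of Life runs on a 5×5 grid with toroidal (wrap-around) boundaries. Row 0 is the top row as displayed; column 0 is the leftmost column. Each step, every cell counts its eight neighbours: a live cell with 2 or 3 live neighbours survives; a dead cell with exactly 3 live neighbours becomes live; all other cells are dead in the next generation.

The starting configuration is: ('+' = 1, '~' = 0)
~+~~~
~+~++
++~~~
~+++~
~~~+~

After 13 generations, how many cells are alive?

20

0) ~+~~~
~+~++
++~~~
~+++~
~~~+~
1) +~~++
~+~~+
~~~~~
++~++
~+~+~
2) ~+~+~
~~~++
~+++~
++~++
~+~~~
3) +~~++
++~~+
~+~~~
~~~++
~+~+~
4) ~~~+~
~+++~
~+++~
+~~++
~~~~~
5) ~~~+~
~+~~+
~~~~~
++~++
~~~+~
6) ~~+++
~~~~~
~+++~
+~+++
+~~+~
7) ~~+++
~+~~+
++~~~
+~~~~
+~~~~
8) ~++++
~+~~+
~+~~+
+~~~+
++~+~
9) ~~~~~
~+~~+
~+~++
~~++~
~~~~~
10) ~~~~~
~~+++
~+~~+
~~+++
~~~~~
11) ~~~+~
+~+++
~+~~~
+~+++
~~~+~
12) ~~~~~
+++++
~~~~~
+++++
~~~~~
13) +++++
+++++
~~~~~
+++++
+++++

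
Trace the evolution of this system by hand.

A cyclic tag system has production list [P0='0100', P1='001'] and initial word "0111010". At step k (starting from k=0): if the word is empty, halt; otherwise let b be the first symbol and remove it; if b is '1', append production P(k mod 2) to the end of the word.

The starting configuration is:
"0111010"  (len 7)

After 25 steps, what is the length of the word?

12

gen 0: "0111010"  (len 7)
gen 1: "111010"  (len 6)
gen 2: "11010001"  (len 8)
gen 3: "10100010100"  (len 11)
gen 4: "0100010100001"  (len 13)
gen 5: "100010100001"  (len 12)
gen 6: "00010100001001"  (len 14)
gen 7: "0010100001001"  (len 13)
gen 8: "010100001001"  (len 12)
gen 9: "10100001001"  (len 11)
gen 10: "0100001001001"  (len 13)
gen 11: "100001001001"  (len 12)
gen 12: "00001001001001"  (len 14)
gen 13: "0001001001001"  (len 13)
gen 14: "001001001001"  (len 12)
gen 15: "01001001001"  (len 11)
gen 16: "1001001001"  (len 10)
gen 17: "0010010010100"  (len 13)
gen 18: "010010010100"  (len 12)
gen 19: "10010010100"  (len 11)
gen 20: "0010010100001"  (len 13)
gen 21: "010010100001"  (len 12)
gen 22: "10010100001"  (len 11)
gen 23: "00101000010100"  (len 14)
gen 24: "0101000010100"  (len 13)
gen 25: "101000010100"  (len 12)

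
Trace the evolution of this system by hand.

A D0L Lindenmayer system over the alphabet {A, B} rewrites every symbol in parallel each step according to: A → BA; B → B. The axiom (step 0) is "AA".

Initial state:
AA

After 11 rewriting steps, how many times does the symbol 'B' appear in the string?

step 0: AA
step 1: BABA
step 2: BBABBA
step 3: BBBABBBA
step 4: BBBBABBBBA
step 5: BBBBBABBBBBA
step 6: BBBBBBABBBBBBA
step 7: BBBBBBBABBBBBBBA
step 8: BBBBBBBBABBBBBBBBA
step 9: BBBBBBBBBABBBBBBBBBA
step 10: BBBBBBBBBBABBBBBBBBBBA
step 11: BBBBBBBBBBBABBBBBBBBBBBA

22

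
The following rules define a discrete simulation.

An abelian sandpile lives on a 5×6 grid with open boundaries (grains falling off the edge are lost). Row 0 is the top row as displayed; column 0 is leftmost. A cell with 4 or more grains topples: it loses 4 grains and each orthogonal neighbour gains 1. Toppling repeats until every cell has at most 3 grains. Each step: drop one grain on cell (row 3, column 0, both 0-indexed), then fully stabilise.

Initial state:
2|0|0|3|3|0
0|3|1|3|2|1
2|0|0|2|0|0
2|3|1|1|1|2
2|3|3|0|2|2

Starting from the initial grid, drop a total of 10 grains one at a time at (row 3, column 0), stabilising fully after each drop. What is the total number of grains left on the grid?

gen 0: 2|0|0|3|3|0
0|3|1|3|2|1
2|0|0|2|0|0
2|3|1|1|1|2
2|3|3|0|2|2
gen 1: 2|0|0|3|3|0
0|3|1|3|2|1
2|0|0|2|0|0
3|3|1|1|1|2
2|3|3|0|2|2
gen 2: 2|0|0|3|3|0
0|3|1|3|2|1
3|1|0|2|0|0
2|1|3|1|1|2
0|2|0|1|2|2
gen 3: 2|0|0|3|3|0
0|3|1|3|2|1
3|1|0|2|0|0
3|1|3|1|1|2
0|2|0|1|2|2
gen 4: 2|0|0|3|3|0
1|3|1|3|2|1
0|2|0|2|0|0
1|2|3|1|1|2
1|2|0|1|2|2
gen 5: 2|0|0|3|3|0
1|3|1|3|2|1
0|2|0|2|0|0
2|2|3|1|1|2
1|2|0|1|2|2
gen 6: 2|0|0|3|3|0
1|3|1|3|2|1
0|2|0|2|0|0
3|2|3|1|1|2
1|2|0|1|2|2
gen 7: 2|0|0|3|3|0
1|3|1|3|2|1
1|2|0|2|0|0
0|3|3|1|1|2
2|2|0|1|2|2
gen 8: 2|0|0|3|3|0
1|3|1|3|2|1
1|2|0|2|0|0
1|3|3|1|1|2
2|2|0|1|2|2
gen 9: 2|0|0|3|3|0
1|3|1|3|2|1
1|2|0|2|0|0
2|3|3|1|1|2
2|2|0|1|2|2
gen 10: 2|0|0|3|3|0
1|3|1|3|2|1
1|2|0|2|0|0
3|3|3|1|1|2
2|2|0|1|2|2

46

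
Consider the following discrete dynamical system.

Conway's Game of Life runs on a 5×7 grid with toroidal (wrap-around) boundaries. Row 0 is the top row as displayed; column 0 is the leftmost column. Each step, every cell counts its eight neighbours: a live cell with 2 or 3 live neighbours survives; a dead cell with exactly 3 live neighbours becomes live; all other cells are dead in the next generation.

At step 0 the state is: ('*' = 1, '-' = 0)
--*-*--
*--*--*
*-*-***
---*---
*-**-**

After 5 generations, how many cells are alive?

step 0: --*-*--
*--*--*
*-*-***
---*---
*-**-**
step 1: --*-*--
*-*----
***-**-
-------
-**--**
step 2: *-*--**
*-*-***
*-**--*
---**--
-***-*-
step 3: -------
--*-*--
*-*----
*----**
**---*-
step 4: -*-----
-*-*---
*--*-*-
-----*-
**---*-
step 5: -*-----
**--*--
--*---*
**---*-
**----*

12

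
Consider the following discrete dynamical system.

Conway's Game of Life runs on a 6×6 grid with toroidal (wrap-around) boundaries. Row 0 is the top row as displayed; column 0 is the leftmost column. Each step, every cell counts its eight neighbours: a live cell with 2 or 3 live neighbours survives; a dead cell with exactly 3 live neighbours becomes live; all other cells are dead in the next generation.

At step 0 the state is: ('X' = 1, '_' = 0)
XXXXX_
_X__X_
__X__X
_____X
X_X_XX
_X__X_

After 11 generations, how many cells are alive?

14

gen 0: XXXXX_
_X__X_
__X__X
_____X
X_X_XX
_X__X_
gen 1: X___X_
____X_
X___XX
_X_X__
XX_XX_
______
gen 2: _____X
X__XX_
X__XXX
_X_X__
XX_XX_
XX_XX_
gen 3: _XX___
X__X__
XX____
_X____
______
_X_X__
gen 4: XX_X__
X_____
XXX___
XX____
__X___
_X____
gen 5: XXX___
_____X
__X__X
X_____
X_X___
XX____
gen 6: __X__X
__X__X
X____X
X____X
X____X
_____X
gen 7: X___XX
_X__XX
_X__X_
_X__X_
____X_
____XX
gen 8: ___X__
_X_X__
_XXXX_
___XXX
___XX_
X__X__
gen 9: ___XX_
_X____
XX___X
_____X
__X___
__XX__
gen 10: ___XX_
_XX_XX
_X___X
_X___X
__XX__
__X_X_
gen 11: _X____
_XX__X
_X___X
_X__X_
_XXXX_
__X_X_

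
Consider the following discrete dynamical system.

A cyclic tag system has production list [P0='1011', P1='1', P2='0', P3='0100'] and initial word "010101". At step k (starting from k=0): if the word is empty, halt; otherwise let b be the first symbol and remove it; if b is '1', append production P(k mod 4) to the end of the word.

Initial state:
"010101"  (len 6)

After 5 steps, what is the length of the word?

6

k=0  "010101"  (len 6)
k=1  "10101"  (len 5)
k=2  "01011"  (len 5)
k=3  "1011"  (len 4)
k=4  "0110100"  (len 7)
k=5  "110100"  (len 6)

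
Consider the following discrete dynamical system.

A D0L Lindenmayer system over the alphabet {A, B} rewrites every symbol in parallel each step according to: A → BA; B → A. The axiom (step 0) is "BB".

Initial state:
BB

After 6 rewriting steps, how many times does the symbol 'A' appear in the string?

16

t=0: BB
t=1: AA
t=2: BABA
t=3: ABAABA
t=4: BAABABAABA
t=5: ABABAABAABABAABA
t=6: BAABAABABAABABAABAABABAABA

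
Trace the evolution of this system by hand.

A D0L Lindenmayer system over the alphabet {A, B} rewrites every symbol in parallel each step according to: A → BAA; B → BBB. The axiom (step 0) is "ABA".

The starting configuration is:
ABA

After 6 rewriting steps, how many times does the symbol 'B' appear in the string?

2059

gen 0: ABA
gen 1: BAABBBBAA
gen 2: BBBBAABAABBBBBBBBBBBBBAABAA
gen 3: BBBBBBBBBBBBBAABAABBBBAABAABBBBBBBBBBBBBBBBBBBBBBBBBBBBBBBBBBBBBBBBAABAABBBBAABAA
gen 4: BBBBBBBBBBBBBBBBBBBBBBBBBBBBBBBBBBBBBBBBAABAABBBBAABAABBBB…BBBBBBBBBBBBBBBBBAABAABBBBAABAABBBBBBBBBBBBBAABAABBBBAABAA  (len 243)
gen 5: BBBBBBBBBBBBBBBBBBBBBBBBBBBBBBBBBBBBBBBBBBBBBBBBBBBBBBBBBB…BBBBBBBBBBBBBBBBBAABAABBBBAABAABBBBBBBBBBBBBAABAABBBBAABAA  (len 729)
gen 6: BBBBBBBBBBBBBBBBBBBBBBBBBBBBBBBBBBBBBBBBBBBBBBBBBBBBBBBBBB…BBBBBBBBBBBBBBBBBAABAABBBBAABAABBBBBBBBBBBBBAABAABBBBAABAA  (len 2187)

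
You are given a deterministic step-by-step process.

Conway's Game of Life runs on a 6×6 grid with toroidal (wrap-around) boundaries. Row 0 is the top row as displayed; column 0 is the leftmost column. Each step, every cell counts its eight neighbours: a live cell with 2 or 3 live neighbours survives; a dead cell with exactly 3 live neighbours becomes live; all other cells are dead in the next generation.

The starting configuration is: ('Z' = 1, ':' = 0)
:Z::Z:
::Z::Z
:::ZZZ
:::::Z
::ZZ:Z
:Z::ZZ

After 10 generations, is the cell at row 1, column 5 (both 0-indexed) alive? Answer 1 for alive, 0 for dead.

0

gen 0: :Z::Z:
::Z::Z
:::ZZZ
:::::Z
::ZZ:Z
:Z::ZZ
gen 1: :ZZZZ:
Z:Z::Z
Z::Z:Z
Z:Z::Z
::ZZ:Z
:Z:::Z
gen 2: :::ZZ:
::::::
::ZZ::
::Z:::
::ZZ:Z
:Z:::Z
gen 3: ::::Z:
::Z:Z:
::ZZ::
:Z::Z:
ZZZZZ:
Z::::Z
gen 4: :::ZZ:
::Z:Z:
:ZZ:Z:
Z:::ZZ
::ZZZ:
Z:Z:::
gen 5: :ZZ:ZZ
:ZZ:ZZ
ZZZ:Z:
Z:::::
Z:Z:Z:
:ZZ::Z
gen 6: ::::::
::::::
::Z:Z:
Z:Z:::
Z:ZZ::
::::::
gen 7: ::::::
::::::
:Z:Z::
::Z::Z
::ZZ::
::::::
gen 8: ::::::
::::::
::Z:::
:Z::Z:
::ZZ::
::::::
gen 9: ::::::
::::::
::::::
:Z::::
::ZZ::
::::::
gen 10: ::::::
::::::
::::::
::Z:::
::Z:::
::::::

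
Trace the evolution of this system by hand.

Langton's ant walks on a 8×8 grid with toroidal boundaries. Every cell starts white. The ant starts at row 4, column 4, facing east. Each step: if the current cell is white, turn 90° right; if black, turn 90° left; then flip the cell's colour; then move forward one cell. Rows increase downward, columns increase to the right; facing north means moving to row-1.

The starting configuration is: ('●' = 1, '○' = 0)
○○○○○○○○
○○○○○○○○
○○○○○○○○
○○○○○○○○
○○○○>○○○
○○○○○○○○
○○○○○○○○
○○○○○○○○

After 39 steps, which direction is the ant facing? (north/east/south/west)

t=0: ○○○○○○○○
○○○○○○○○
○○○○○○○○
○○○○○○○○
○○○○>○○○
○○○○○○○○
○○○○○○○○
○○○○○○○○
t=1: ○○○○○○○○
○○○○○○○○
○○○○○○○○
○○○○○○○○
○○○○●○○○
○○○○v○○○
○○○○○○○○
○○○○○○○○
t=2: ○○○○○○○○
○○○○○○○○
○○○○○○○○
○○○○○○○○
○○○○●○○○
○○○<●○○○
○○○○○○○○
○○○○○○○○
t=3: ○○○○○○○○
○○○○○○○○
○○○○○○○○
○○○○○○○○
○○○^●○○○
○○○●●○○○
○○○○○○○○
○○○○○○○○
t=4: ○○○○○○○○
○○○○○○○○
○○○○○○○○
○○○○○○○○
○○○●>○○○
○○○●●○○○
○○○○○○○○
○○○○○○○○
t=5: ○○○○○○○○
○○○○○○○○
○○○○○○○○
○○○○^○○○
○○○●○○○○
○○○●●○○○
○○○○○○○○
○○○○○○○○
t=6: ○○○○○○○○
○○○○○○○○
○○○○○○○○
○○○○●>○○
○○○●○○○○
○○○●●○○○
○○○○○○○○
○○○○○○○○
t=7: ○○○○○○○○
○○○○○○○○
○○○○○○○○
○○○○●●○○
○○○●○v○○
○○○●●○○○
○○○○○○○○
○○○○○○○○
t=8: ○○○○○○○○
○○○○○○○○
○○○○○○○○
○○○○●●○○
○○○●<●○○
○○○●●○○○
○○○○○○○○
○○○○○○○○
t=9: ○○○○○○○○
○○○○○○○○
○○○○○○○○
○○○○^●○○
○○○●●●○○
○○○●●○○○
○○○○○○○○
○○○○○○○○
t=10: ○○○○○○○○
○○○○○○○○
○○○○○○○○
○○○<○●○○
○○○●●●○○
○○○●●○○○
○○○○○○○○
○○○○○○○○
t=11: ○○○○○○○○
○○○○○○○○
○○○^○○○○
○○○●○●○○
○○○●●●○○
○○○●●○○○
○○○○○○○○
○○○○○○○○
t=12: ○○○○○○○○
○○○○○○○○
○○○●>○○○
○○○●○●○○
○○○●●●○○
○○○●●○○○
○○○○○○○○
○○○○○○○○
t=13: ○○○○○○○○
○○○○○○○○
○○○●●○○○
○○○●v●○○
○○○●●●○○
○○○●●○○○
○○○○○○○○
○○○○○○○○
t=14: ○○○○○○○○
○○○○○○○○
○○○●●○○○
○○○<●●○○
○○○●●●○○
○○○●●○○○
○○○○○○○○
○○○○○○○○
t=15: ○○○○○○○○
○○○○○○○○
○○○●●○○○
○○○○●●○○
○○○v●●○○
○○○●●○○○
○○○○○○○○
○○○○○○○○
t=16: ○○○○○○○○
○○○○○○○○
○○○●●○○○
○○○○●●○○
○○○○>●○○
○○○●●○○○
○○○○○○○○
○○○○○○○○
t=17: ○○○○○○○○
○○○○○○○○
○○○●●○○○
○○○○^●○○
○○○○○●○○
○○○●●○○○
○○○○○○○○
○○○○○○○○
t=18: ○○○○○○○○
○○○○○○○○
○○○●●○○○
○○○<○●○○
○○○○○●○○
○○○●●○○○
○○○○○○○○
○○○○○○○○
t=19: ○○○○○○○○
○○○○○○○○
○○○^●○○○
○○○●○●○○
○○○○○●○○
○○○●●○○○
○○○○○○○○
○○○○○○○○
t=20: ○○○○○○○○
○○○○○○○○
○○<○●○○○
○○○●○●○○
○○○○○●○○
○○○●●○○○
○○○○○○○○
○○○○○○○○
t=21: ○○○○○○○○
○○^○○○○○
○○●○●○○○
○○○●○●○○
○○○○○●○○
○○○●●○○○
○○○○○○○○
○○○○○○○○
t=22: ○○○○○○○○
○○●>○○○○
○○●○●○○○
○○○●○●○○
○○○○○●○○
○○○●●○○○
○○○○○○○○
○○○○○○○○
t=23: ○○○○○○○○
○○●●○○○○
○○●v●○○○
○○○●○●○○
○○○○○●○○
○○○●●○○○
○○○○○○○○
○○○○○○○○
t=24: ○○○○○○○○
○○●●○○○○
○○<●●○○○
○○○●○●○○
○○○○○●○○
○○○●●○○○
○○○○○○○○
○○○○○○○○
t=25: ○○○○○○○○
○○●●○○○○
○○○●●○○○
○○v●○●○○
○○○○○●○○
○○○●●○○○
○○○○○○○○
○○○○○○○○
t=26: ○○○○○○○○
○○●●○○○○
○○○●●○○○
○<●●○●○○
○○○○○●○○
○○○●●○○○
○○○○○○○○
○○○○○○○○
t=27: ○○○○○○○○
○○●●○○○○
○^○●●○○○
○●●●○●○○
○○○○○●○○
○○○●●○○○
○○○○○○○○
○○○○○○○○
t=28: ○○○○○○○○
○○●●○○○○
○●>●●○○○
○●●●○●○○
○○○○○●○○
○○○●●○○○
○○○○○○○○
○○○○○○○○
t=29: ○○○○○○○○
○○●●○○○○
○●●●●○○○
○●v●○●○○
○○○○○●○○
○○○●●○○○
○○○○○○○○
○○○○○○○○
t=30: ○○○○○○○○
○○●●○○○○
○●●●●○○○
○●○>○●○○
○○○○○●○○
○○○●●○○○
○○○○○○○○
○○○○○○○○
t=31: ○○○○○○○○
○○●●○○○○
○●●^●○○○
○●○○○●○○
○○○○○●○○
○○○●●○○○
○○○○○○○○
○○○○○○○○
t=32: ○○○○○○○○
○○●●○○○○
○●<○●○○○
○●○○○●○○
○○○○○●○○
○○○●●○○○
○○○○○○○○
○○○○○○○○
t=33: ○○○○○○○○
○○●●○○○○
○●○○●○○○
○●v○○●○○
○○○○○●○○
○○○●●○○○
○○○○○○○○
○○○○○○○○
t=34: ○○○○○○○○
○○●●○○○○
○●○○●○○○
○<●○○●○○
○○○○○●○○
○○○●●○○○
○○○○○○○○
○○○○○○○○
t=35: ○○○○○○○○
○○●●○○○○
○●○○●○○○
○○●○○●○○
○v○○○●○○
○○○●●○○○
○○○○○○○○
○○○○○○○○
t=36: ○○○○○○○○
○○●●○○○○
○●○○●○○○
○○●○○●○○
<●○○○●○○
○○○●●○○○
○○○○○○○○
○○○○○○○○
t=37: ○○○○○○○○
○○●●○○○○
○●○○●○○○
^○●○○●○○
●●○○○●○○
○○○●●○○○
○○○○○○○○
○○○○○○○○
t=38: ○○○○○○○○
○○●●○○○○
○●○○●○○○
●>●○○●○○
●●○○○●○○
○○○●●○○○
○○○○○○○○
○○○○○○○○
t=39: ○○○○○○○○
○○●●○○○○
○●○○●○○○
●●●○○●○○
●v○○○●○○
○○○●●○○○
○○○○○○○○
○○○○○○○○

south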